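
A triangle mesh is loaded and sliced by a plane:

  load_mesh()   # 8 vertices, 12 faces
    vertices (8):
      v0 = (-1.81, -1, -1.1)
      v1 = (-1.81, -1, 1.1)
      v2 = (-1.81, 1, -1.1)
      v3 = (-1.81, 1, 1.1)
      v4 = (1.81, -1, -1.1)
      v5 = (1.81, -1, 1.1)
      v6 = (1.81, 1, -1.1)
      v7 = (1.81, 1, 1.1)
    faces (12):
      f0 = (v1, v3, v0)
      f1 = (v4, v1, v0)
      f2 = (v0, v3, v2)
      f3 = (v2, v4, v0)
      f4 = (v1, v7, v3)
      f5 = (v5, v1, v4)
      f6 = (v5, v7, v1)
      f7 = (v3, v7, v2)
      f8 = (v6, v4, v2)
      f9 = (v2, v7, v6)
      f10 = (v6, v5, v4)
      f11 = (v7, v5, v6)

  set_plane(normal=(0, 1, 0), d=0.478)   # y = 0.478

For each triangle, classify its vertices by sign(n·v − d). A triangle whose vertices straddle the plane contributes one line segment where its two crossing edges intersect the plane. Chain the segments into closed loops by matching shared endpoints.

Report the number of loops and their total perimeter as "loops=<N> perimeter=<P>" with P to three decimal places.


loops=1 perimeter=11.640

Straddling triangles (8 of 12):
  (v1,v3,v0) [-+-] → (-1.81, 0.478, 1.1)–(-1.81, 0.478, 0.5258)  len=0.5742
  (v0,v3,v2) [-++] → (-1.81, 0.478, 0.5258)–(-1.81, 0.478, -1.1)  len=1.6258
  (v2,v4,v0) [+--] → (-0.86518, 0.478, -1.1)–(-1.81, 0.478, -1.1)  len=0.9448
  (v1,v7,v3) [-++] → (0.86518, 0.478, 1.1)–(-1.81, 0.478, 1.1)  len=2.6752
  (v5,v7,v1) [-+-] → (1.81, 0.478, 1.1)–(0.86518, 0.478, 1.1)  len=0.9448
  (v6,v4,v2) [+-+] → (1.81, 0.478, -1.1)–(-0.86518, 0.478, -1.1)  len=2.6752
  (v6,v5,v4) [+--] → (1.81, 0.478, -0.5258)–(1.81, 0.478, -1.1)  len=0.5742
  (v7,v5,v6) [+-+] → (1.81, 0.478, 1.1)–(1.81, 0.478, -0.5258)  len=1.6258

Chained into 1 loop(s):
  loop 1: 8 segments, perimeter = 11.6400
Total perimeter = 11.640


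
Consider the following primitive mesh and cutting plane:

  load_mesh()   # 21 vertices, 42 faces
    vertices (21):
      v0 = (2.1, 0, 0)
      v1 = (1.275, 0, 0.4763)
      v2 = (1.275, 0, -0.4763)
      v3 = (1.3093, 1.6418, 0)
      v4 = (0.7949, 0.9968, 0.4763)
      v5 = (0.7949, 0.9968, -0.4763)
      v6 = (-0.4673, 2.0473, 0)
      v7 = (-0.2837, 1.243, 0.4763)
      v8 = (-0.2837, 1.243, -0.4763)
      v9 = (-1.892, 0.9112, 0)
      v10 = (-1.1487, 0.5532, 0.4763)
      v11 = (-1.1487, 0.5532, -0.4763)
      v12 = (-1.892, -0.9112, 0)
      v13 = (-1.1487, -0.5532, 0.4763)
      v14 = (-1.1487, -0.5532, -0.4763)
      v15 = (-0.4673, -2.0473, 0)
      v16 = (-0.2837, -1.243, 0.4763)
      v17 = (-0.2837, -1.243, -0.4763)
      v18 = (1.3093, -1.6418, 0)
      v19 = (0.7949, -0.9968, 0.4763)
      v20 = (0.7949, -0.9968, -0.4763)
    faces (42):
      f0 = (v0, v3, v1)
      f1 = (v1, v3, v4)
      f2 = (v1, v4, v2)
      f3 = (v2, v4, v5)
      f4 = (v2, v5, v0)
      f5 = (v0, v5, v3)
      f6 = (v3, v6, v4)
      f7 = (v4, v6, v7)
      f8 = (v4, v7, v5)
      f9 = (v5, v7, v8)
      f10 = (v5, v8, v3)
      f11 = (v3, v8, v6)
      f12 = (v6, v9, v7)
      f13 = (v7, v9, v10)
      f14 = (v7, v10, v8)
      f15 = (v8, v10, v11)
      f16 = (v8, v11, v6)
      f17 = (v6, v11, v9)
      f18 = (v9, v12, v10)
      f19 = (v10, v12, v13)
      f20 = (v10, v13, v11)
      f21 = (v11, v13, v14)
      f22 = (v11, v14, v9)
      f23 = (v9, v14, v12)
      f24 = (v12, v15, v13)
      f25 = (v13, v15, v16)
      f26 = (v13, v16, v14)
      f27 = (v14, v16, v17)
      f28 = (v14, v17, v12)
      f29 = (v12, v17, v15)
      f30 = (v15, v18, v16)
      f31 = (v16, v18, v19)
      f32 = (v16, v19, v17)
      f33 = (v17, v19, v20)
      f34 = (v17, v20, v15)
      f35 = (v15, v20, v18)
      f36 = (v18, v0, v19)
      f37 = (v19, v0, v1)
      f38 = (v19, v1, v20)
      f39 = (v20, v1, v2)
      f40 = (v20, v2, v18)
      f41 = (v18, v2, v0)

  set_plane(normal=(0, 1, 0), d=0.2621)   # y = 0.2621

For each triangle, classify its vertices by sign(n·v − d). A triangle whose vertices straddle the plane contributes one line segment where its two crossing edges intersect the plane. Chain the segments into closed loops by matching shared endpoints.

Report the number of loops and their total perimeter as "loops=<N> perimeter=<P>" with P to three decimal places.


Straddling triangles (12 of 42):
  (v0,v3,v1) [-+-] → (1.97377, 0.2621, 0)–(1.28048, 0.2621, 0.400263)  len=0.8005
  (v1,v3,v4) [-++] → (1.28048, 0.2621, 0.400263)–(1.14876, 0.2621, 0.4763)  len=0.1521
  (v1,v4,v2) [-+-] → (1.14876, 0.2621, 0.4763)–(1.14876, 0.2621, -0.225822)  len=0.7021
  (v2,v4,v5) [-++] → (1.14876, 0.2621, -0.225822)–(1.14876, 0.2621, -0.4763)  len=0.2505
  (v2,v5,v0) [-+-] → (1.14876, 0.2621, -0.4763)–(1.75684, 0.2621, -0.125239)  len=0.7021
  (v0,v5,v3) [-++] → (1.75684, 0.2621, -0.125239)–(1.97377, 0.2621, 0)  len=0.2505
  (v9,v12,v10) [+-+] → (-1.892, 0.2621, 0)–(-1.29646, 0.2621, 0.381619)  len=0.7073
  (v10,v12,v13) [+--] → (-1.29646, 0.2621, 0.381619)–(-1.1487, 0.2621, 0.4763)  len=0.1755
  (v10,v13,v11) [+-+] → (-1.1487, 0.2621, 0.4763)–(-1.1487, 0.2621, -0.225666)  len=0.7020
  (v11,v13,v14) [+--] → (-1.1487, 0.2621, -0.225666)–(-1.1487, 0.2621, -0.4763)  len=0.2506
  (v11,v14,v9) [+-+] → (-1.1487, 0.2621, -0.4763)–(-1.56253, 0.2621, -0.211122)  len=0.4915
  (v9,v14,v12) [+--] → (-1.56253, 0.2621, -0.211122)–(-1.892, 0.2621, 0)  len=0.3913

Chained into 2 loop(s):
  loop 1: 6 segments, perimeter = 2.8579
  loop 2: 6 segments, perimeter = 2.7182
Total perimeter = 5.576

loops=2 perimeter=5.576


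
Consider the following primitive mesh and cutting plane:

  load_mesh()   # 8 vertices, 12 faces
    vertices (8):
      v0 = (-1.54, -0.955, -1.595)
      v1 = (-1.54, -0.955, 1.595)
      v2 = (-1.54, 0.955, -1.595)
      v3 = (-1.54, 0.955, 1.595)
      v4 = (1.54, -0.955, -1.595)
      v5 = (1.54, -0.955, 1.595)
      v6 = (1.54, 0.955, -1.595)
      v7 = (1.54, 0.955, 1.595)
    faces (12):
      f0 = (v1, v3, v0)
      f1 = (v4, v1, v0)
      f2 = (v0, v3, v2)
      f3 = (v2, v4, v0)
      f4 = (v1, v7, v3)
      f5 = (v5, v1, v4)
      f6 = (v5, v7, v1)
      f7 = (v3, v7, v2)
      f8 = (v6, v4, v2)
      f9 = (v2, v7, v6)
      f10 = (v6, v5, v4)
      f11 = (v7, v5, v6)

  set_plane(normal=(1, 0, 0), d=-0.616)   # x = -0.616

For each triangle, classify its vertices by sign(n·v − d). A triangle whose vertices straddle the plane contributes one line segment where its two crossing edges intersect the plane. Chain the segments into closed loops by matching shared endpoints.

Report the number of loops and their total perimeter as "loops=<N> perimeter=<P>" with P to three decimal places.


loops=1 perimeter=10.200

Straddling triangles (8 of 12):
  (v4,v1,v0) [+--] → (-0.616, -0.955, 0.638)–(-0.616, -0.955, -1.595)  len=2.2330
  (v2,v4,v0) [-+-] → (-0.616, 0.382, -1.595)–(-0.616, -0.955, -1.595)  len=1.3370
  (v1,v7,v3) [-+-] → (-0.616, -0.382, 1.595)–(-0.616, 0.955, 1.595)  len=1.3370
  (v5,v1,v4) [+-+] → (-0.616, -0.955, 1.595)–(-0.616, -0.955, 0.638)  len=0.9570
  (v5,v7,v1) [++-] → (-0.616, -0.382, 1.595)–(-0.616, -0.955, 1.595)  len=0.5730
  (v3,v7,v2) [-+-] → (-0.616, 0.955, 1.595)–(-0.616, 0.955, -0.638)  len=2.2330
  (v6,v4,v2) [++-] → (-0.616, 0.382, -1.595)–(-0.616, 0.955, -1.595)  len=0.5730
  (v2,v7,v6) [-++] → (-0.616, 0.955, -0.638)–(-0.616, 0.955, -1.595)  len=0.9570

Chained into 1 loop(s):
  loop 1: 8 segments, perimeter = 10.2000
Total perimeter = 10.200


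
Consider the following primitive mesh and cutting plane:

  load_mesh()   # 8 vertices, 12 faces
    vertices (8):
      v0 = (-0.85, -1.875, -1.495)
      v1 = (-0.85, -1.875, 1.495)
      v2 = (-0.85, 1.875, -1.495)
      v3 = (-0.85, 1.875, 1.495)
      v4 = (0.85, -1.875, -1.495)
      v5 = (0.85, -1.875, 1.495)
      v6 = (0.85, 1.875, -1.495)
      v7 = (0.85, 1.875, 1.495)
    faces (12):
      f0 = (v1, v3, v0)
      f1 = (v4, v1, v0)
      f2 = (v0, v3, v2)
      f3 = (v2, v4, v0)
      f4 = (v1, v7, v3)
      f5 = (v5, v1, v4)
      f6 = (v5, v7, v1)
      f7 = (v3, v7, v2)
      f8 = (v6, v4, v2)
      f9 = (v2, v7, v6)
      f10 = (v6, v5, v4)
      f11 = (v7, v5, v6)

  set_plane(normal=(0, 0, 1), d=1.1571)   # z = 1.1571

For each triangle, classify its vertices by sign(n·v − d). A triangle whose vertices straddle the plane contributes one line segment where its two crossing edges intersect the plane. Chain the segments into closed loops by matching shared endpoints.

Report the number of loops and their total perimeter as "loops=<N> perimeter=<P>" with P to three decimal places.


Straddling triangles (8 of 12):
  (v1,v3,v0) [++-] → (-0.85, 1.45121, 1.1571)–(-0.85, -1.875, 1.1571)  len=3.3262
  (v4,v1,v0) [-+-] → (-0.657883, -1.875, 1.1571)–(-0.85, -1.875, 1.1571)  len=0.1921
  (v0,v3,v2) [-+-] → (-0.85, 1.45121, 1.1571)–(-0.85, 1.875, 1.1571)  len=0.4238
  (v5,v1,v4) [++-] → (-0.657883, -1.875, 1.1571)–(0.85, -1.875, 1.1571)  len=1.5079
  (v3,v7,v2) [++-] → (0.657883, 1.875, 1.1571)–(-0.85, 1.875, 1.1571)  len=1.5079
  (v2,v7,v6) [-+-] → (0.657883, 1.875, 1.1571)–(0.85, 1.875, 1.1571)  len=0.1921
  (v6,v5,v4) [-+-] → (0.85, -1.45121, 1.1571)–(0.85, -1.875, 1.1571)  len=0.4238
  (v7,v5,v6) [++-] → (0.85, -1.45121, 1.1571)–(0.85, 1.875, 1.1571)  len=3.3262

Chained into 1 loop(s):
  loop 1: 8 segments, perimeter = 10.9000
Total perimeter = 10.900

loops=1 perimeter=10.900


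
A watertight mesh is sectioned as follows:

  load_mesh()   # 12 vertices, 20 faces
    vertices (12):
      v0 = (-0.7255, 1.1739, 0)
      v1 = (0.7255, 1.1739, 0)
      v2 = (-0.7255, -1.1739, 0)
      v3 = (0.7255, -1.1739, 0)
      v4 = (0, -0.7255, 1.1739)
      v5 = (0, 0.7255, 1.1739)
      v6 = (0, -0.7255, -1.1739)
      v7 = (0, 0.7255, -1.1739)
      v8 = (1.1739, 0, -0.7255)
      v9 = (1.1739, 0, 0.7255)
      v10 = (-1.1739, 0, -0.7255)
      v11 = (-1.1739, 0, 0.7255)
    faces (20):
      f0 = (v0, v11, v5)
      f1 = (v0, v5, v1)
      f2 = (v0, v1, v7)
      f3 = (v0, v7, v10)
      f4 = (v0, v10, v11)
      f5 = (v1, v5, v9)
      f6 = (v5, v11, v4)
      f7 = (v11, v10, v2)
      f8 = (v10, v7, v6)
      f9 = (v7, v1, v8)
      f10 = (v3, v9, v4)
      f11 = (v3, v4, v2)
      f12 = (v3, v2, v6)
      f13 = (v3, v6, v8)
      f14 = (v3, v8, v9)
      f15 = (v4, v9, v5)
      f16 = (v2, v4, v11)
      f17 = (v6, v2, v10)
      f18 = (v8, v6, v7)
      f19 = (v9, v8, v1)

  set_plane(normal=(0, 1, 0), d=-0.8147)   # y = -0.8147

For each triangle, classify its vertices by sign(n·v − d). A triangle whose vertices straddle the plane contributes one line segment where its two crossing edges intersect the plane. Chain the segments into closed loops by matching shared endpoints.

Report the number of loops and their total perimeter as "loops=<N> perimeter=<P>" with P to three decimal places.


Straddling triangles (8 of 20):
  (v11,v10,v2) [++-] → (-0.862705, -0.8147, -0.221995)–(-0.862705, -0.8147, 0.221995)  len=0.4440
  (v3,v9,v4) [-++] → (0.862705, -0.8147, 0.221995)–(0.144323, -0.8147, 0.940377)  len=1.0159
  (v3,v4,v2) [-+-] → (0.144323, -0.8147, 0.940377)–(-0.144323, -0.8147, 0.940377)  len=0.2886
  (v3,v2,v6) [--+] → (-0.144323, -0.8147, -0.940377)–(0.144323, -0.8147, -0.940377)  len=0.2886
  (v3,v6,v8) [-++] → (0.144323, -0.8147, -0.940377)–(0.862705, -0.8147, -0.221995)  len=1.0159
  (v3,v8,v9) [-++] → (0.862705, -0.8147, -0.221995)–(0.862705, -0.8147, 0.221995)  len=0.4440
  (v2,v4,v11) [-++] → (-0.144323, -0.8147, 0.940377)–(-0.862705, -0.8147, 0.221995)  len=1.0159
  (v6,v2,v10) [+-+] → (-0.144323, -0.8147, -0.940377)–(-0.862705, -0.8147, -0.221995)  len=1.0159

Chained into 1 loop(s):
  loop 1: 8 segments, perimeter = 5.5291
Total perimeter = 5.529

loops=1 perimeter=5.529


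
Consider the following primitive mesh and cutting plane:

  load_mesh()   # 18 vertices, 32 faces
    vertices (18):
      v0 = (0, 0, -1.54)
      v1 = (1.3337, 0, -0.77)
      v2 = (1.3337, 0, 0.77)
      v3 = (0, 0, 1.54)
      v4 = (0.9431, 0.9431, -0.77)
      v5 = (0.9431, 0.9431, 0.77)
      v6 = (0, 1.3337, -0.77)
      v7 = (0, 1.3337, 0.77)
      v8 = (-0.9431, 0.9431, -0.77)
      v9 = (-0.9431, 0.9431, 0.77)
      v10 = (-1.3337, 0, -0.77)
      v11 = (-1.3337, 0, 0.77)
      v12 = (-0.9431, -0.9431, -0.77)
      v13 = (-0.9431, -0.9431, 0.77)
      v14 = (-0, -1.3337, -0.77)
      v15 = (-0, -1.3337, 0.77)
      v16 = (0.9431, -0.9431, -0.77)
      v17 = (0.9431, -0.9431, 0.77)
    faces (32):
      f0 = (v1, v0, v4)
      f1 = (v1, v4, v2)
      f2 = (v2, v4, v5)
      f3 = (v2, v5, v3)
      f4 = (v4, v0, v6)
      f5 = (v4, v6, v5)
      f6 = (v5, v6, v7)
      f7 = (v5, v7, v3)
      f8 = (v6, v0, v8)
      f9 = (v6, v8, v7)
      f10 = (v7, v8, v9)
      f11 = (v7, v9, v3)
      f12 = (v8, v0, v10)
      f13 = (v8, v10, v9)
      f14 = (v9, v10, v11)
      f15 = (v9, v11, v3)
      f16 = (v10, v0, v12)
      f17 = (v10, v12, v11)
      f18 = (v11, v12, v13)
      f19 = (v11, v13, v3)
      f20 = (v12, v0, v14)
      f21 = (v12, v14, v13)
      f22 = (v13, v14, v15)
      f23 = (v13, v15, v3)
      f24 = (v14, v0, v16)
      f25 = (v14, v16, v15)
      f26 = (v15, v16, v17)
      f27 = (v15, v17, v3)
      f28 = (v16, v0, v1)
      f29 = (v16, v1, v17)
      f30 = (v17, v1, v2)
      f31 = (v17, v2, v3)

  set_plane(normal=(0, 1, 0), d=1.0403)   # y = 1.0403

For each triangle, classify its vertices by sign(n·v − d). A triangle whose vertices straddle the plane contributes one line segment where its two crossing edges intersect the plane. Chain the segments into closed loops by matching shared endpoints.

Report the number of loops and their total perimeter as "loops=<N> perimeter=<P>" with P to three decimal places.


loops=1 perimeter=5.994

Straddling triangles (8 of 32):
  (v4,v0,v6) [--+] → (0, 1.0403, -0.939392)–(0.708412, 1.0403, -0.77)  len=0.7284
  (v4,v6,v5) [-+-] → (0.708412, 1.0403, -0.77)–(0.708412, 1.0403, 0.386774)  len=1.1568
  (v5,v6,v7) [-++] → (0.708412, 1.0403, 0.386774)–(0.708412, 1.0403, 0.77)  len=0.3832
  (v5,v7,v3) [-+-] → (0.708412, 1.0403, 0.77)–(0, 1.0403, 0.939392)  len=0.7284
  (v6,v0,v8) [+--] → (0, 1.0403, -0.939392)–(-0.708412, 1.0403, -0.77)  len=0.7284
  (v6,v8,v7) [+-+] → (-0.708412, 1.0403, -0.77)–(-0.708412, 1.0403, -0.386774)  len=0.3832
  (v7,v8,v9) [+--] → (-0.708412, 1.0403, -0.386774)–(-0.708412, 1.0403, 0.77)  len=1.1568
  (v7,v9,v3) [+--] → (-0.708412, 1.0403, 0.77)–(0, 1.0403, 0.939392)  len=0.7284

Chained into 1 loop(s):
  loop 1: 8 segments, perimeter = 5.9935
Total perimeter = 5.994


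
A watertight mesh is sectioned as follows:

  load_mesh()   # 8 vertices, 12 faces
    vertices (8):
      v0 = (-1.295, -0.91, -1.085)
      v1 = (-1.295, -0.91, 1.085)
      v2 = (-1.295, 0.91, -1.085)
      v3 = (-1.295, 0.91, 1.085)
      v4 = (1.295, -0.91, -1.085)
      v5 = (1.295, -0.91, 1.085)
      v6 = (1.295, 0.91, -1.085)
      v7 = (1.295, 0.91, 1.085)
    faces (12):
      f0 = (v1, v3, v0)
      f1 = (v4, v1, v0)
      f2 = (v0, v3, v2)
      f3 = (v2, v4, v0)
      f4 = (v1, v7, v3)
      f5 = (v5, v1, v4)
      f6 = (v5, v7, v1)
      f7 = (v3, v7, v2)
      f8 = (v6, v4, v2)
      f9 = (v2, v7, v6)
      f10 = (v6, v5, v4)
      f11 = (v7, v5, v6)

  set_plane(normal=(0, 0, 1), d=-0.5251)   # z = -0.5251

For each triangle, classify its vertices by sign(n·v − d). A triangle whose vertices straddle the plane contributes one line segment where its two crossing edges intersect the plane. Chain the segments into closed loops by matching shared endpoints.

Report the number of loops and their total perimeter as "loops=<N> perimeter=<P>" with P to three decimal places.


Straddling triangles (8 of 12):
  (v1,v3,v0) [++-] → (-1.295, -0.440406, -0.5251)–(-1.295, -0.91, -0.5251)  len=0.4696
  (v4,v1,v0) [-+-] → (0.626732, -0.91, -0.5251)–(-1.295, -0.91, -0.5251)  len=1.9217
  (v0,v3,v2) [-+-] → (-1.295, -0.440406, -0.5251)–(-1.295, 0.91, -0.5251)  len=1.3504
  (v5,v1,v4) [++-] → (0.626732, -0.91, -0.5251)–(1.295, -0.91, -0.5251)  len=0.6683
  (v3,v7,v2) [++-] → (-0.626732, 0.91, -0.5251)–(-1.295, 0.91, -0.5251)  len=0.6683
  (v2,v7,v6) [-+-] → (-0.626732, 0.91, -0.5251)–(1.295, 0.91, -0.5251)  len=1.9217
  (v6,v5,v4) [-+-] → (1.295, 0.440406, -0.5251)–(1.295, -0.91, -0.5251)  len=1.3504
  (v7,v5,v6) [++-] → (1.295, 0.440406, -0.5251)–(1.295, 0.91, -0.5251)  len=0.4696

Chained into 1 loop(s):
  loop 1: 8 segments, perimeter = 8.8200
Total perimeter = 8.820

loops=1 perimeter=8.820


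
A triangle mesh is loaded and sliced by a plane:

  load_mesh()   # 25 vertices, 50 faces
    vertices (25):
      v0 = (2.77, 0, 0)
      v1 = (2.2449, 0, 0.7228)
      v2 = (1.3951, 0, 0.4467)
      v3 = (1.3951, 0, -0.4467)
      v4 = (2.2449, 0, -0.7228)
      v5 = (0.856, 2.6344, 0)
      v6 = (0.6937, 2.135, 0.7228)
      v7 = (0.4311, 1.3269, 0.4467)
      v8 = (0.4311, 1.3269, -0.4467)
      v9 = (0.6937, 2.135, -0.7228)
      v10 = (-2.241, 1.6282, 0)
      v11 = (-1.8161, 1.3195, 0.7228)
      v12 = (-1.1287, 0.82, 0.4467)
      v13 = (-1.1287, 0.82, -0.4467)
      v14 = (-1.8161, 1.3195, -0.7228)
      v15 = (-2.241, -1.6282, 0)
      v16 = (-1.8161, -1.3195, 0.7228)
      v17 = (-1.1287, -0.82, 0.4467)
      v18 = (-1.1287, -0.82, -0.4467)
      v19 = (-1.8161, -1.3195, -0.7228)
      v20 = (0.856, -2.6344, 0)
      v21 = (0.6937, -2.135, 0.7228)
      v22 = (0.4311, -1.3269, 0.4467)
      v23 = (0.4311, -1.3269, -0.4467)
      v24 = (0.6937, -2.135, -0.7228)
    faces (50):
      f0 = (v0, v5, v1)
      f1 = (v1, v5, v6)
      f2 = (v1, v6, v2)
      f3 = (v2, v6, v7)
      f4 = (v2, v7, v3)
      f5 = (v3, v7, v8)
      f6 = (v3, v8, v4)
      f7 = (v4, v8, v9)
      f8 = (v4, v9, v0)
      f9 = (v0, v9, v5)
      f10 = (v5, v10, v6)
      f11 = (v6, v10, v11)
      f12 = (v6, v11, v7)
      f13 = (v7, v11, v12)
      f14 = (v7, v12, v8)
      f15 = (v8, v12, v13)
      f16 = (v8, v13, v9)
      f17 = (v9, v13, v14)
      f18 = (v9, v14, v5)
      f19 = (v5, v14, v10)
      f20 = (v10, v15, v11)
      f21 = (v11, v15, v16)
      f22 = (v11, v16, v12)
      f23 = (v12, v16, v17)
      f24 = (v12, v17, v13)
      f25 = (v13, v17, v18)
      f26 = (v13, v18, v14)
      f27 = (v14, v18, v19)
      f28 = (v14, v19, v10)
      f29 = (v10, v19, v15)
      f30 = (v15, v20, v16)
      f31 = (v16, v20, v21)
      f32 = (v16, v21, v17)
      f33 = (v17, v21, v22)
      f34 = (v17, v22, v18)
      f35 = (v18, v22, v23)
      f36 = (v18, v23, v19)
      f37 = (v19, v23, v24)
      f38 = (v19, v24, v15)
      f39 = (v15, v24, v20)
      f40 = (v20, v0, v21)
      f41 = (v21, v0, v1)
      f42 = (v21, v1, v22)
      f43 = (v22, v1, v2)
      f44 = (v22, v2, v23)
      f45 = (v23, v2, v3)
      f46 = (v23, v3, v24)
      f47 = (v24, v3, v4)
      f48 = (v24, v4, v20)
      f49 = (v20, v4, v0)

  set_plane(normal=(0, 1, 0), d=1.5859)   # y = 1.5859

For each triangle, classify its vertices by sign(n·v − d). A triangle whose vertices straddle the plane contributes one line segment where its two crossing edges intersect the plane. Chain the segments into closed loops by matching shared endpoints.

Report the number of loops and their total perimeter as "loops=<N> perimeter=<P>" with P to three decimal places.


Straddling triangles (16 of 50):
  (v0,v5,v1) [-+-] → (1.61778, 1.5859, 0)–(1.40879, 1.5859, 0.287677)  len=0.3556
  (v1,v5,v6) [-++] → (1.40879, 1.5859, 0.287677)–(1.09265, 1.5859, 0.7228)  len=0.5378
  (v1,v6,v2) [-+-] → (1.09265, 1.5859, 0.7228)–(0.874093, 1.5859, 0.65179)  len=0.2298
  (v2,v6,v7) [-+-] → (0.874093, 1.5859, 0.65179)–(0.515265, 1.5859, 0.535191)  len=0.3773
  (v4,v8,v9) [--+] → (0.515265, 1.5859, -0.535191)–(1.09265, 1.5859, -0.7228)  len=0.6071
  (v4,v9,v0) [-+-] → (1.09265, 1.5859, -0.7228)–(1.2277, 1.5859, -0.536903)  len=0.2298
  (v0,v9,v5) [-++] → (1.2277, 1.5859, -0.536903)–(1.61778, 1.5859, 0)  len=0.6636
  (v6,v10,v11) [++-] → (-2.18278, 1.5859, 0.0990426)–(-0.996222, 1.5859, 0.7228)  len=1.3405
  (v6,v11,v7) [+--] → (-0.996222, 1.5859, 0.7228)–(0.515265, 1.5859, 0.535191)  len=1.5231
  (v8,v13,v9) [--+] → (-0.0672733, 1.5859, -0.60751)–(0.515265, 1.5859, -0.535191)  len=0.5870
  (v9,v13,v14) [+--] → (-0.0672733, 1.5859, -0.60751)–(-0.996222, 1.5859, -0.7228)  len=0.9361
  (v9,v14,v5) [+-+] → (-0.996222, 1.5859, -0.7228)–(-1.27473, 1.5859, -0.57636)  len=0.3147
  (v5,v14,v10) [+-+] → (-1.27473, 1.5859, -0.57636)–(-2.18278, 1.5859, -0.0990426)  len=1.0259
  (v10,v15,v11) [+--] → (-2.241, 1.5859, 0)–(-2.18278, 1.5859, 0.0990426)  len=0.1149
  (v14,v19,v10) [--+] → (-2.2349, 1.5859, -0.0103723)–(-2.18278, 1.5859, -0.0990426)  len=0.1029
  (v10,v19,v15) [+--] → (-2.2349, 1.5859, -0.0103723)–(-2.241, 1.5859, 0)  len=0.0120

Chained into 1 loop(s):
  loop 1: 16 segments, perimeter = 8.9580
Total perimeter = 8.958

loops=1 perimeter=8.958


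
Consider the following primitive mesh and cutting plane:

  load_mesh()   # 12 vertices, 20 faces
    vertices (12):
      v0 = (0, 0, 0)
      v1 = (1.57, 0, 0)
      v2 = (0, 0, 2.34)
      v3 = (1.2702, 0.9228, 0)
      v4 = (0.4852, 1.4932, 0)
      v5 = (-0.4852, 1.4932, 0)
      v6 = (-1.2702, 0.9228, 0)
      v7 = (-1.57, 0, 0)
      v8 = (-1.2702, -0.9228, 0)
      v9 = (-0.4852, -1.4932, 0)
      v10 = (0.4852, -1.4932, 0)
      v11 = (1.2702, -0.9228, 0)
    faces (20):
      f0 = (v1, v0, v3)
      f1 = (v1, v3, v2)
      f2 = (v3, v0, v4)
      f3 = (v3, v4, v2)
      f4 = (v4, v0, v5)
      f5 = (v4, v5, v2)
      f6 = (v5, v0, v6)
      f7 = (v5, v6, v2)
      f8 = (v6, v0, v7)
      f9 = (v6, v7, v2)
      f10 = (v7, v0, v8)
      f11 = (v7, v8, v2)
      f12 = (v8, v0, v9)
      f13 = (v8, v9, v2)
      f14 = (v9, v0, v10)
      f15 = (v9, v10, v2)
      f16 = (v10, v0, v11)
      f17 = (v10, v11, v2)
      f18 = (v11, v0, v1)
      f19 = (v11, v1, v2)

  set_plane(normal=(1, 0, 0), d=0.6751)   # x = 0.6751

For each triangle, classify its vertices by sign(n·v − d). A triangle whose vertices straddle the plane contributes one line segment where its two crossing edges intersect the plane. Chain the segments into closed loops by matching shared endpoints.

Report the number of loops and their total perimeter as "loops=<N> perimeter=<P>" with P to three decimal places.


Straddling triangles (8 of 20):
  (v1,v0,v3) [+-+] → (0.6751, 0, 0)–(0.6751, 0.49046, 0)  len=0.4905
  (v1,v3,v2) [++-] → (0.6751, 0.49046, 1.09631)–(0.6751, 0, 1.3338)  len=0.5449
  (v3,v0,v4) [+--] → (0.6751, 0.49046, 0)–(0.6751, 1.35521, 0)  len=0.8648
  (v3,v4,v2) [+--] → (0.6751, 1.35521, 0)–(0.6751, 0.49046, 1.09631)  len=1.3963
  (v10,v0,v11) [--+] → (0.6751, -0.49046, 0)–(0.6751, -1.35521, 0)  len=0.8648
  (v10,v11,v2) [-+-] → (0.6751, -1.35521, 0)–(0.6751, -0.49046, 1.09631)  len=1.3963
  (v11,v0,v1) [+-+] → (0.6751, -0.49046, 0)–(0.6751, 0, 0)  len=0.4905
  (v11,v1,v2) [++-] → (0.6751, 0, 1.3338)–(0.6751, -0.49046, 1.09631)  len=0.5449

Chained into 1 loop(s):
  loop 1: 8 segments, perimeter = 6.5929
Total perimeter = 6.593

loops=1 perimeter=6.593


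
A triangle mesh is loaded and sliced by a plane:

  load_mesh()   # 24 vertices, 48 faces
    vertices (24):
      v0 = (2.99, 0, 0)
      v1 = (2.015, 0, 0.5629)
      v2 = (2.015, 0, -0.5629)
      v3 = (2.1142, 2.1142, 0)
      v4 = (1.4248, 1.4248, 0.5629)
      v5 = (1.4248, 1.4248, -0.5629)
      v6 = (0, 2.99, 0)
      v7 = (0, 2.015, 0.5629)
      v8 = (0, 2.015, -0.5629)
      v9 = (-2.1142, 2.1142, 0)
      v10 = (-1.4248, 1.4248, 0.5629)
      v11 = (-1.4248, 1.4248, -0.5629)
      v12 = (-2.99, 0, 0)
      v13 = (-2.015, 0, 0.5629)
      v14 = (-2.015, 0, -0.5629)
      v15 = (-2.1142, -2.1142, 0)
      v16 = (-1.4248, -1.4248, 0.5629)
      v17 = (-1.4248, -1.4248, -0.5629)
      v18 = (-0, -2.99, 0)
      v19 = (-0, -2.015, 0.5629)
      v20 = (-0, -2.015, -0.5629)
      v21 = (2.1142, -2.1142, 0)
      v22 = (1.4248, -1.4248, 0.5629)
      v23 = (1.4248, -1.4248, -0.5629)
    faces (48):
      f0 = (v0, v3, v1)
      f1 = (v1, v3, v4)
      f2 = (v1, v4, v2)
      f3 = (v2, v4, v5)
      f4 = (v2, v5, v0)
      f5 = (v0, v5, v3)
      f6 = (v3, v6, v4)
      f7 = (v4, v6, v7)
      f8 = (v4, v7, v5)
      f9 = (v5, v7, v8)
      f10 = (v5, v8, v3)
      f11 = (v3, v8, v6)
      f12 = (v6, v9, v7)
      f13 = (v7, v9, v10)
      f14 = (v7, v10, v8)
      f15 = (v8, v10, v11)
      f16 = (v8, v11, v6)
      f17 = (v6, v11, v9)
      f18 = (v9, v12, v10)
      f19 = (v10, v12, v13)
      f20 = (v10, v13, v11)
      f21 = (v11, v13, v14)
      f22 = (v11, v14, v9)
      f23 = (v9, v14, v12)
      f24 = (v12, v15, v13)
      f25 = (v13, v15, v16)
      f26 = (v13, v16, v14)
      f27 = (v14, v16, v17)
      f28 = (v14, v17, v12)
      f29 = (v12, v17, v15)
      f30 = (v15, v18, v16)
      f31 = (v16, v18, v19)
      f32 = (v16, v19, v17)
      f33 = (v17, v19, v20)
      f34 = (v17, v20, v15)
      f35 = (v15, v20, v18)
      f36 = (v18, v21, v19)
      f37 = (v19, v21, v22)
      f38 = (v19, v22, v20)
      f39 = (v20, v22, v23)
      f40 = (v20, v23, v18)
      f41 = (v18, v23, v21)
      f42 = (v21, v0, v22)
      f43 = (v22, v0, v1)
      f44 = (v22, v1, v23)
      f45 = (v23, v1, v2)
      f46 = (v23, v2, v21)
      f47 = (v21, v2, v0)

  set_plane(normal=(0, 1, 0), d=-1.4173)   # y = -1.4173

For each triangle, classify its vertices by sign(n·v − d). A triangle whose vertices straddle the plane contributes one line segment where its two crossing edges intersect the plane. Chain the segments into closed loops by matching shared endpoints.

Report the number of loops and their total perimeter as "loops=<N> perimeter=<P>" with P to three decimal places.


loops=2 perimeter=6.755

Straddling triangles (12 of 48):
  (v12,v15,v13) [+-+] → (-2.40289, -1.4173, 0)–(-2.0815, -1.4173, 0.185548)  len=0.3711
  (v13,v15,v16) [+--] → (-2.0815, -1.4173, 0.185548)–(-1.42791, -1.4173, 0.5629)  len=0.7547
  (v13,v16,v14) [+-+] → (-1.42791, -1.4173, 0.5629)–(-1.42791, -1.4173, 0.556974)  len=0.0059
  (v14,v16,v17) [+--] → (-1.42791, -1.4173, 0.556974)–(-1.42791, -1.4173, -0.5629)  len=1.1199
  (v14,v17,v12) [+-+] → (-1.42791, -1.4173, -0.5629)–(-1.43304, -1.4173, -0.559937)  len=0.0059
  (v12,v17,v15) [+--] → (-1.43304, -1.4173, -0.559937)–(-2.40289, -1.4173, 0)  len=1.1199
  (v21,v0,v22) [-+-] → (2.40289, -1.4173, 0)–(1.43304, -1.4173, 0.559937)  len=1.1199
  (v22,v0,v1) [-++] → (1.43304, -1.4173, 0.559937)–(1.42791, -1.4173, 0.5629)  len=0.0059
  (v22,v1,v23) [-+-] → (1.42791, -1.4173, 0.5629)–(1.42791, -1.4173, -0.556974)  len=1.1199
  (v23,v1,v2) [-++] → (1.42791, -1.4173, -0.556974)–(1.42791, -1.4173, -0.5629)  len=0.0059
  (v23,v2,v21) [-+-] → (1.42791, -1.4173, -0.5629)–(2.0815, -1.4173, -0.185548)  len=0.7547
  (v21,v2,v0) [-++] → (2.0815, -1.4173, -0.185548)–(2.40289, -1.4173, 0)  len=0.3711

Chained into 2 loop(s):
  loop 1: 6 segments, perimeter = 3.3774
  loop 2: 6 segments, perimeter = 3.3774
Total perimeter = 6.755


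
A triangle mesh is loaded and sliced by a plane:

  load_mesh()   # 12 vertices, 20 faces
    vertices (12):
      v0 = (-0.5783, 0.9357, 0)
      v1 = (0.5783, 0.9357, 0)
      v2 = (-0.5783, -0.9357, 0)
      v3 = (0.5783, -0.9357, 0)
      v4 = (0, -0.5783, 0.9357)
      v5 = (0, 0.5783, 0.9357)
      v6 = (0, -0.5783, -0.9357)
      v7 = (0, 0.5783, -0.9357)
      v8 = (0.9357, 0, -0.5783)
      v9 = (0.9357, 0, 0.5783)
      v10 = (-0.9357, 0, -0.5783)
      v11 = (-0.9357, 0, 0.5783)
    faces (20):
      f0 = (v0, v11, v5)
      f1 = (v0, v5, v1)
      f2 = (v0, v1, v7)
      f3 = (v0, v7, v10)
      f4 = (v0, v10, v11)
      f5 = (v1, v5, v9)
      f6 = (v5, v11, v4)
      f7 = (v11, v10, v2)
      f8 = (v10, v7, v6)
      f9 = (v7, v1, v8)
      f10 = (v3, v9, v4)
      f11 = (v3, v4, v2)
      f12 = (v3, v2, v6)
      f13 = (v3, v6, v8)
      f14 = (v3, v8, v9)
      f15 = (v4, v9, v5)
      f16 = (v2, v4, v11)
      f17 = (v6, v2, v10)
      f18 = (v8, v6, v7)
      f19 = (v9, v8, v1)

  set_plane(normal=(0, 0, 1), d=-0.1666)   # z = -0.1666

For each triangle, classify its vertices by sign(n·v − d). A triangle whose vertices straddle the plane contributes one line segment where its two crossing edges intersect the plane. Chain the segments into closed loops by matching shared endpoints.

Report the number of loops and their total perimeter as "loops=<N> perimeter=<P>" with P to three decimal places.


loops=1 perimeter=5.919

Straddling triangles (10 of 20):
  (v0,v1,v7) [++-] → (0.475335, 0.872065, -0.1666)–(-0.475335, 0.872065, -0.1666)  len=0.9507
  (v0,v7,v10) [+--] → (-0.475335, 0.872065, -0.1666)–(-0.681262, 0.666138, -0.1666)  len=0.2912
  (v0,v10,v11) [+-+] → (-0.681262, 0.666138, -0.1666)–(-0.9357, 0, -0.1666)  len=0.7131
  (v11,v10,v2) [+-+] → (-0.9357, 0, -0.1666)–(-0.681262, -0.666138, -0.1666)  len=0.7131
  (v7,v1,v8) [-+-] → (0.475335, 0.872065, -0.1666)–(0.681262, 0.666138, -0.1666)  len=0.2912
  (v3,v2,v6) [++-] → (-0.475335, -0.872065, -0.1666)–(0.475335, -0.872065, -0.1666)  len=0.9507
  (v3,v6,v8) [+--] → (0.475335, -0.872065, -0.1666)–(0.681262, -0.666138, -0.1666)  len=0.2912
  (v3,v8,v9) [+-+] → (0.681262, -0.666138, -0.1666)–(0.9357, 0, -0.1666)  len=0.7131
  (v6,v2,v10) [-+-] → (-0.475335, -0.872065, -0.1666)–(-0.681262, -0.666138, -0.1666)  len=0.2912
  (v9,v8,v1) [+-+] → (0.9357, 0, -0.1666)–(0.681262, 0.666138, -0.1666)  len=0.7131

Chained into 1 loop(s):
  loop 1: 10 segments, perimeter = 5.9185
Total perimeter = 5.919


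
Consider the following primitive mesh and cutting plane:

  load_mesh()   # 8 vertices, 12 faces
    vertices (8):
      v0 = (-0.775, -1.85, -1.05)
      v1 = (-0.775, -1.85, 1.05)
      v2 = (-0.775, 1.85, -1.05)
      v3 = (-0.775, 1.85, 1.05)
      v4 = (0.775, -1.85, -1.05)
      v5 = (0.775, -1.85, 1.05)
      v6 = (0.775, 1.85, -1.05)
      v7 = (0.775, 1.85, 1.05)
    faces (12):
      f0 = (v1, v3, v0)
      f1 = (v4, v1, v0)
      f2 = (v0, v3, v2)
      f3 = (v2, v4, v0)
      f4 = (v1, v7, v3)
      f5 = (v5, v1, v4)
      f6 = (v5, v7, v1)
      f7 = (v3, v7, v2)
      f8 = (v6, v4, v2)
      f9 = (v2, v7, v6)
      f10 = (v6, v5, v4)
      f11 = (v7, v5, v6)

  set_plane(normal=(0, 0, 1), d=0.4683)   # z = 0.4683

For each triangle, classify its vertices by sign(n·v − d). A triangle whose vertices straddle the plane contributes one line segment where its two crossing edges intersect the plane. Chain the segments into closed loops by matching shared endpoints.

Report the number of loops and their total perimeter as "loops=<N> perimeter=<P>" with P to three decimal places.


loops=1 perimeter=10.500

Straddling triangles (8 of 12):
  (v1,v3,v0) [++-] → (-0.775, 0.8251, 0.4683)–(-0.775, -1.85, 0.4683)  len=2.6751
  (v4,v1,v0) [-+-] → (-0.34565, -1.85, 0.4683)–(-0.775, -1.85, 0.4683)  len=0.4294
  (v0,v3,v2) [-+-] → (-0.775, 0.8251, 0.4683)–(-0.775, 1.85, 0.4683)  len=1.0249
  (v5,v1,v4) [++-] → (-0.34565, -1.85, 0.4683)–(0.775, -1.85, 0.4683)  len=1.1206
  (v3,v7,v2) [++-] → (0.34565, 1.85, 0.4683)–(-0.775, 1.85, 0.4683)  len=1.1206
  (v2,v7,v6) [-+-] → (0.34565, 1.85, 0.4683)–(0.775, 1.85, 0.4683)  len=0.4294
  (v6,v5,v4) [-+-] → (0.775, -0.8251, 0.4683)–(0.775, -1.85, 0.4683)  len=1.0249
  (v7,v5,v6) [++-] → (0.775, -0.8251, 0.4683)–(0.775, 1.85, 0.4683)  len=2.6751

Chained into 1 loop(s):
  loop 1: 8 segments, perimeter = 10.5000
Total perimeter = 10.500


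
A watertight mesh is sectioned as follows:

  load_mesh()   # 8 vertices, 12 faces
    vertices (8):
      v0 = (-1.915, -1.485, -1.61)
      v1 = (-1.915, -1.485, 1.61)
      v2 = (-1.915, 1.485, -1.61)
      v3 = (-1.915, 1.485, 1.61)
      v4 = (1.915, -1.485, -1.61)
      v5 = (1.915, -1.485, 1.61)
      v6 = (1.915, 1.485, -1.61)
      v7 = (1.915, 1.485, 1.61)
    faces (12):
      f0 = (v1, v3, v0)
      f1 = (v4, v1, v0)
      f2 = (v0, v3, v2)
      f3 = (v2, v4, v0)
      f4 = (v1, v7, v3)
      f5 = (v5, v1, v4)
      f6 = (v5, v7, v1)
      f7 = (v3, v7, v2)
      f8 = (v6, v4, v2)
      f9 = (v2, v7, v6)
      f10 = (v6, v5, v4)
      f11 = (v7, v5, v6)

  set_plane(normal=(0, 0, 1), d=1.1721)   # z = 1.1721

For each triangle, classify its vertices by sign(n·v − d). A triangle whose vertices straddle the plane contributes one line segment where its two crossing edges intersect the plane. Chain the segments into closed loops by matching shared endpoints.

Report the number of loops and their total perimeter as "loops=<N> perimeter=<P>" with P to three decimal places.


loops=1 perimeter=13.600

Straddling triangles (8 of 12):
  (v1,v3,v0) [++-] → (-1.915, 1.0811, 1.1721)–(-1.915, -1.485, 1.1721)  len=2.5661
  (v4,v1,v0) [-+-] → (-1.39414, -1.485, 1.1721)–(-1.915, -1.485, 1.1721)  len=0.5209
  (v0,v3,v2) [-+-] → (-1.915, 1.0811, 1.1721)–(-1.915, 1.485, 1.1721)  len=0.4039
  (v5,v1,v4) [++-] → (-1.39414, -1.485, 1.1721)–(1.915, -1.485, 1.1721)  len=3.3091
  (v3,v7,v2) [++-] → (1.39414, 1.485, 1.1721)–(-1.915, 1.485, 1.1721)  len=3.3091
  (v2,v7,v6) [-+-] → (1.39414, 1.485, 1.1721)–(1.915, 1.485, 1.1721)  len=0.5209
  (v6,v5,v4) [-+-] → (1.915, -1.0811, 1.1721)–(1.915, -1.485, 1.1721)  len=0.4039
  (v7,v5,v6) [++-] → (1.915, -1.0811, 1.1721)–(1.915, 1.485, 1.1721)  len=2.5661

Chained into 1 loop(s):
  loop 1: 8 segments, perimeter = 13.6000
Total perimeter = 13.600


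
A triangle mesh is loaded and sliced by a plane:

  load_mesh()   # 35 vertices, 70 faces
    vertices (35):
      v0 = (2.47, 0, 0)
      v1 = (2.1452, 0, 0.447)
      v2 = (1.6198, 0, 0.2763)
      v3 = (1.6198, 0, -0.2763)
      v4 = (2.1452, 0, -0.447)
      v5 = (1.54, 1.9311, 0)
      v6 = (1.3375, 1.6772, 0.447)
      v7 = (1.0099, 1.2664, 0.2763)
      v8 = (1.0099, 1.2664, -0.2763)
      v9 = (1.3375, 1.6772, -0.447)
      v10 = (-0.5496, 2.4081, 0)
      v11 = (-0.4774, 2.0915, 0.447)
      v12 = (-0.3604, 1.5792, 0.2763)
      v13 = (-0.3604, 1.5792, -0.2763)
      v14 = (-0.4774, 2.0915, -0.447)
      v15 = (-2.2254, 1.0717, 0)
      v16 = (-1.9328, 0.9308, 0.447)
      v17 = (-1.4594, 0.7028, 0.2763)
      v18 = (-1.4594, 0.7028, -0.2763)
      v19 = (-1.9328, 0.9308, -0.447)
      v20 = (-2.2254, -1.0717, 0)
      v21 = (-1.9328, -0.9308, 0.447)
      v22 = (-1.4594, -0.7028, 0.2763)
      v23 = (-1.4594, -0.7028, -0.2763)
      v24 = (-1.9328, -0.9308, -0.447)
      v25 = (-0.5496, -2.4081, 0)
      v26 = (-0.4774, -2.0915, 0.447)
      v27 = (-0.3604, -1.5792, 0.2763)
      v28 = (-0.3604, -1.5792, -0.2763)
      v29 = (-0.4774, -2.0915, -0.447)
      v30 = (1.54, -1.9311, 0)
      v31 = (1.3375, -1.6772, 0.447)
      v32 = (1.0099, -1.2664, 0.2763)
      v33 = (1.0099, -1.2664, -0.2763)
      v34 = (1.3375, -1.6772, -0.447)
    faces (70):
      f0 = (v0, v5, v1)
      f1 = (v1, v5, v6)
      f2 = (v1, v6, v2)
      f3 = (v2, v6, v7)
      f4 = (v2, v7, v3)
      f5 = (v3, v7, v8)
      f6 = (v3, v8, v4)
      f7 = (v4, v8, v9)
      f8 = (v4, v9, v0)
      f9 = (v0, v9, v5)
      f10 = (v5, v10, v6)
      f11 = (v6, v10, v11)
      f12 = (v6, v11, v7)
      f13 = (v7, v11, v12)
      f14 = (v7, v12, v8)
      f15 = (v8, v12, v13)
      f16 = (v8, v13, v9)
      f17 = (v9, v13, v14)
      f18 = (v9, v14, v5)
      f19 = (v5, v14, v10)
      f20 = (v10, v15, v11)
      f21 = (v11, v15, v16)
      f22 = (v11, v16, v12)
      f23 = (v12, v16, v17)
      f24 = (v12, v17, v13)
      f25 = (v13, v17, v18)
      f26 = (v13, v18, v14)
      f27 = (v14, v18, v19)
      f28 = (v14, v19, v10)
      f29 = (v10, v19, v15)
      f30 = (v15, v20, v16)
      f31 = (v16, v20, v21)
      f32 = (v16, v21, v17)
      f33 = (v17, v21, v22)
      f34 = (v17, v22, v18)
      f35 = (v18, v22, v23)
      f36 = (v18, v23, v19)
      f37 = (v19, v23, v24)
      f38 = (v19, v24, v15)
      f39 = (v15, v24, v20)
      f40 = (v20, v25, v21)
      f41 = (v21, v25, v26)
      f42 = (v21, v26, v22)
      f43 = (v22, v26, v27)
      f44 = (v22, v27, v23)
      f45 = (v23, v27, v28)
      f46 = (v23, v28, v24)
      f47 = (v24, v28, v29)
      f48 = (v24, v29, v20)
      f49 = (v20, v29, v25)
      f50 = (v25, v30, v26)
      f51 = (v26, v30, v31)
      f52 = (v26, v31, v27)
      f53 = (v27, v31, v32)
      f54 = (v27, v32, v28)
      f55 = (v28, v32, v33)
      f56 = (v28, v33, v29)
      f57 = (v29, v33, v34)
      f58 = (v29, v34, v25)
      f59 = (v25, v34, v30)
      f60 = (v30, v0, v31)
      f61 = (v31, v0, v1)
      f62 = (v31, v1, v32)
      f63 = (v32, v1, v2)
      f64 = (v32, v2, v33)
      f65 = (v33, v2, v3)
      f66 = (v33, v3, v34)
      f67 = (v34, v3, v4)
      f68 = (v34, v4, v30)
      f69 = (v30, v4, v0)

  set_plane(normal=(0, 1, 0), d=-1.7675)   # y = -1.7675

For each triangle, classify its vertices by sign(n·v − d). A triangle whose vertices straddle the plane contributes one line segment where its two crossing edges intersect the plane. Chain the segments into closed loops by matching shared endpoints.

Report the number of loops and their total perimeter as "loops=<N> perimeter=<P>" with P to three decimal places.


Straddling triangles (16 of 70):
  (v20,v25,v21) [+-+] → (-1.35289, -1.7675, 0)–(-1.1494, -1.7675, 0.193832)  len=0.2810
  (v21,v25,v26) [+--] → (-1.1494, -1.7675, 0.193832)–(-0.883663, -1.7675, 0.447)  len=0.3670
  (v21,v26,v22) [+-+] → (-0.883663, -1.7675, 0.447)–(-0.706512, -1.7675, 0.407174)  len=0.1816
  (v22,v26,v27) [+-+] → (-0.706512, -1.7675, 0.407174)–(-0.403404, -1.7675, 0.339042)  len=0.3107
  (v24,v28,v29) [++-] → (-0.403404, -1.7675, -0.339042)–(-0.883663, -1.7675, -0.447)  len=0.4922
  (v24,v29,v20) [+-+] → (-0.883663, -1.7675, -0.447)–(-1.03276, -1.7675, -0.304984)  len=0.2059
  (v20,v29,v25) [+--] → (-1.03276, -1.7675, -0.304984)–(-1.35289, -1.7675, 0)  len=0.4422
  (v26,v30,v31) [--+] → (1.40952, -1.7675, 0.288024)–(0.941928, -1.7675, 0.447)  len=0.4939
  (v26,v31,v27) [-++] → (0.941928, -1.7675, 0.447)–(-0.403404, -1.7675, 0.339042)  len=1.3497
  (v28,v33,v29) [++-] → (0.106632, -1.7675, -0.37997)–(-0.403404, -1.7675, -0.339042)  len=0.5117
  (v29,v33,v34) [-++] → (0.106632, -1.7675, -0.37997)–(0.941928, -1.7675, -0.447)  len=0.8380
  (v29,v34,v25) [-+-] → (0.941928, -1.7675, -0.447)–(1.10436, -1.7675, -0.391775)  len=0.1716
  (v25,v34,v30) [-+-] → (1.10436, -1.7675, -0.391775)–(1.40952, -1.7675, -0.288024)  len=0.3223
  (v30,v0,v31) [-++] → (1.61879, -1.7675, 0)–(1.40952, -1.7675, 0.288024)  len=0.3560
  (v34,v4,v30) [++-] → (1.59127, -1.7675, -0.0378692)–(1.40952, -1.7675, -0.288024)  len=0.3092
  (v30,v4,v0) [-++] → (1.59127, -1.7675, -0.0378692)–(1.61879, -1.7675, 0)  len=0.0468

Chained into 1 loop(s):
  loop 1: 16 segments, perimeter = 6.6797
Total perimeter = 6.680

loops=1 perimeter=6.680


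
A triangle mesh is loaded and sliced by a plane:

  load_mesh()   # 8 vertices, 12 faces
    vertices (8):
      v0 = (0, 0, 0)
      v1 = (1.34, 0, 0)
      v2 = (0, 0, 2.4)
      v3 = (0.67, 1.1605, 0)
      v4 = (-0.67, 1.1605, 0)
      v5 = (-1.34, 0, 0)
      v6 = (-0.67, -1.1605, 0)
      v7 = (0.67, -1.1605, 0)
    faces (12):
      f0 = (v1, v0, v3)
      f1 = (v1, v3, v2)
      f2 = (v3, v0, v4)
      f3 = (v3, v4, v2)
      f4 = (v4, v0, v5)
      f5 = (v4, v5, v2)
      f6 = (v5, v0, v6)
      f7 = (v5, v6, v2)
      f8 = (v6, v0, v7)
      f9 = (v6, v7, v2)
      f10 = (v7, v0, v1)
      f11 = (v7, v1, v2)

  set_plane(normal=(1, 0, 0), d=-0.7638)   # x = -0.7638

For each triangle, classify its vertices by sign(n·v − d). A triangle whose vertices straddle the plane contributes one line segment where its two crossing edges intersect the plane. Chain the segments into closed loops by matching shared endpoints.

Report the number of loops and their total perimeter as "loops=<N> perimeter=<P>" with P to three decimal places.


loops=1 perimeter=4.867

Straddling triangles (4 of 12):
  (v4,v0,v5) [++-] → (-0.7638, 0, 0)–(-0.7638, 0.99803, 0)  len=0.9980
  (v4,v5,v2) [+-+] → (-0.7638, 0.99803, 0)–(-0.7638, 0, 1.032)  len=1.4356
  (v5,v0,v6) [-++] → (-0.7638, 0, 0)–(-0.7638, -0.99803, 0)  len=0.9980
  (v5,v6,v2) [-++] → (-0.7638, -0.99803, 0)–(-0.7638, 0, 1.032)  len=1.4356

Chained into 1 loop(s):
  loop 1: 4 segments, perimeter = 4.8674
Total perimeter = 4.867


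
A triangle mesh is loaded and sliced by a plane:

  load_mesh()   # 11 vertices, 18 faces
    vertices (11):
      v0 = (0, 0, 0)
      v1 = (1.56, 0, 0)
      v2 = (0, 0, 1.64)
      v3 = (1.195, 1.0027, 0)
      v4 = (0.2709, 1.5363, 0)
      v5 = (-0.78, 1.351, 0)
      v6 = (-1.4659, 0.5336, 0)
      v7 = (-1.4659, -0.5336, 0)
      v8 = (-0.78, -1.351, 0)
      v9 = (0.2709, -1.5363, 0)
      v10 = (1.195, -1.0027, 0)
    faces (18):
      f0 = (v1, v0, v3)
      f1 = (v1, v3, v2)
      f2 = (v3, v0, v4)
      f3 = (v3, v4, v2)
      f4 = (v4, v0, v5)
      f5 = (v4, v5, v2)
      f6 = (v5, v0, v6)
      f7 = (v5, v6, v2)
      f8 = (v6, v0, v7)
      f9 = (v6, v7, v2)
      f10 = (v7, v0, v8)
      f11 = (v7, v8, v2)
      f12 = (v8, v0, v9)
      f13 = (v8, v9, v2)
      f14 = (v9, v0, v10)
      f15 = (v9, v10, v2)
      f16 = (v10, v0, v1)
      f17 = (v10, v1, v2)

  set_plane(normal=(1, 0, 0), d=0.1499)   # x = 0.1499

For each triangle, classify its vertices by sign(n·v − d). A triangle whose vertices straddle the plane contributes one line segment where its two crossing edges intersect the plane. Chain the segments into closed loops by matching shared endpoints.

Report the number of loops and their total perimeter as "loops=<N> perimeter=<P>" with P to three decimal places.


loops=1 perimeter=7.295

Straddling triangles (12 of 18):
  (v1,v0,v3) [+-+] → (0.1499, 0, 0)–(0.1499, 0.125778, 0)  len=0.1258
  (v1,v3,v2) [++-] → (0.1499, 0.125778, 1.43428)–(0.1499, 0, 1.48241)  len=0.1347
  (v3,v0,v4) [+-+] → (0.1499, 0.125778, 0)–(0.1499, 0.850097, 0)  len=0.7243
  (v3,v4,v2) [++-] → (0.1499, 0.850097, 0.732521)–(0.1499, 0.125778, 1.43428)  len=1.0085
  (v4,v0,v5) [+--] → (0.1499, 0.850097, 0)–(0.1499, 1.51496, 0)  len=0.6649
  (v4,v5,v2) [+--] → (0.1499, 1.51496, 0)–(0.1499, 0.850097, 0.732521)  len=0.9893
  (v8,v0,v9) [--+] → (0.1499, -0.850097, 0)–(0.1499, -1.51496, 0)  len=0.6649
  (v8,v9,v2) [-+-] → (0.1499, -1.51496, 0)–(0.1499, -0.850097, 0.732521)  len=0.9893
  (v9,v0,v10) [+-+] → (0.1499, -0.850097, 0)–(0.1499, -0.125778, 0)  len=0.7243
  (v9,v10,v2) [++-] → (0.1499, -0.125778, 1.43428)–(0.1499, -0.850097, 0.732521)  len=1.0085
  (v10,v0,v1) [+-+] → (0.1499, -0.125778, 0)–(0.1499, 0, 0)  len=0.1258
  (v10,v1,v2) [++-] → (0.1499, 0, 1.48241)–(0.1499, -0.125778, 1.43428)  len=0.1347

Chained into 1 loop(s):
  loop 1: 12 segments, perimeter = 7.2948
Total perimeter = 7.295
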